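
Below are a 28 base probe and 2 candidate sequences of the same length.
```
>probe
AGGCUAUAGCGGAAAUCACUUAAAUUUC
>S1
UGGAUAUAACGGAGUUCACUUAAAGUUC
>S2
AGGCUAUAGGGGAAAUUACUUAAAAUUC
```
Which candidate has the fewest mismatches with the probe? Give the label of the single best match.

S1 differs at 6 sites; S2 differs at 3 sites. The closest is S2.

S2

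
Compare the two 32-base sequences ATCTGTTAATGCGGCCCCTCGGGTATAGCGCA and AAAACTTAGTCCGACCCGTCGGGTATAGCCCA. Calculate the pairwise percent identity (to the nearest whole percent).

9 positions differ (2, 3, 4, 5, 9, 11, 14, 18, 30), so 23 of 32 match: 23/32 = 71.88%.

72%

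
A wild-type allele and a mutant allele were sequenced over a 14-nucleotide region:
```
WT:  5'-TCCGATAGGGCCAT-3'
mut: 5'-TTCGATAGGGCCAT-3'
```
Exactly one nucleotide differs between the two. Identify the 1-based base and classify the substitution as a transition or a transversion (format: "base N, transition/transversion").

The sequences differ only at base 2: C→T (pyrimidine→pyrimidine), a transition.

base 2, transition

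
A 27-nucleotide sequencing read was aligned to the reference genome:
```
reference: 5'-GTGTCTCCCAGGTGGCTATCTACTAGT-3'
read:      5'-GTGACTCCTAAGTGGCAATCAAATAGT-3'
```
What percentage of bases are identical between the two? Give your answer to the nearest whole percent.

78%

6 positions differ (4, 9, 11, 17, 21, 23), so 21 of 27 match: 21/27 = 77.78%.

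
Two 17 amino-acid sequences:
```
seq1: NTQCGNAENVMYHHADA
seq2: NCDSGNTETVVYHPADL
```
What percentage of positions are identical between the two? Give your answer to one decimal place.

Mismatches at positions 2, 3, 4, 7, 9, 11, 14, 17 (1-based): 8 of 17.
Identical positions: 9/17 = 52.94% → 52.9%.

52.9%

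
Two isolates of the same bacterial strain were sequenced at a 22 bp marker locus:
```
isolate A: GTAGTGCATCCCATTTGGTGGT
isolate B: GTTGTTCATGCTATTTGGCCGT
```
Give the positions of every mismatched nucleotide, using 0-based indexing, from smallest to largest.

Differences at position 2 (A→T), position 5 (G→T), position 9 (C→G), position 11 (C→T), position 18 (T→C), position 19 (G→C).

2, 5, 9, 11, 18, 19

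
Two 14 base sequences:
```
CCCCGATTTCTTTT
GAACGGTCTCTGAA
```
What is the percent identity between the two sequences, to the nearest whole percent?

43%

8 positions differ (1, 2, 3, 6, 8, 12, 13, 14), so 6 of 14 match: 6/14 = 42.86%.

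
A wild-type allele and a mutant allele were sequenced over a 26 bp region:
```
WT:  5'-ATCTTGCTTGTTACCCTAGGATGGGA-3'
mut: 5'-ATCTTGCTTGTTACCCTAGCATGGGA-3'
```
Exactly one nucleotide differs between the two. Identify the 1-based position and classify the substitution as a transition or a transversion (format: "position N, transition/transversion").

Position 20 changes G→C. G is a purine and C is a pyrimidine, so this is a transversion.

position 20, transversion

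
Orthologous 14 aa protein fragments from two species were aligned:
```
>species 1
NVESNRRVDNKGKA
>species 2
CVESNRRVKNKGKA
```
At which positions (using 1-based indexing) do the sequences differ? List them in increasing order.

1, 9

Differences at position 1 (N→C), position 9 (D→K).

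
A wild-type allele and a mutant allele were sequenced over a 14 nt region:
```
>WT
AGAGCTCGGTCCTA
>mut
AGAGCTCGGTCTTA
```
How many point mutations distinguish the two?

Mismatches (1-based): site 12: C→T.

1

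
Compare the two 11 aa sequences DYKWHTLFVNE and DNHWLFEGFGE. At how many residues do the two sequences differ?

8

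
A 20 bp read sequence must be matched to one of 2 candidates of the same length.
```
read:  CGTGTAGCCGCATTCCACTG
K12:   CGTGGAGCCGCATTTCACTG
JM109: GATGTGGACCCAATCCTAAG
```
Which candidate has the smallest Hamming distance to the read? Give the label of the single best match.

K12

Hamming distances to read — K12: 2; JM109: 9.
Smallest is K12 with 2 mismatches.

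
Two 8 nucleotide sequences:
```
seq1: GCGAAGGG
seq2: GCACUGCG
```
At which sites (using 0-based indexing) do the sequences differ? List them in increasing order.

Scanning 0-based: 2: G/A; 3: A/C; 4: A/U; 6: G/C.

2, 3, 4, 6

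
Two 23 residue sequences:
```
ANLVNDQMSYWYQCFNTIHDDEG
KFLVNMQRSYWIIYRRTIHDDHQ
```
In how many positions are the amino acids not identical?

Comparing position by position, 11 positions differ: 1 (A/K), 2 (N/F), 6 (D/M), 8 (M/R), 12 (Y/I), 13 (Q/I), 14 (C/Y), 15 (F/R), 16 (N/R), 22 (E/H), 23 (G/Q).

11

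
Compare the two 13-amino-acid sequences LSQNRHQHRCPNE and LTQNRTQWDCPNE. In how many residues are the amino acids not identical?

4

Comparing position by position, 4 residues differ: 2 (S/T), 6 (H/T), 8 (H/W), 9 (R/D).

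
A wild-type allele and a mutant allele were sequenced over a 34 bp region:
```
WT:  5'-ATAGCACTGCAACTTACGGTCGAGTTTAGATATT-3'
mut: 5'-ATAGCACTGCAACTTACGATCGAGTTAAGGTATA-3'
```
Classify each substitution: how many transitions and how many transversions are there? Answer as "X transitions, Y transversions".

Mismatches (1-based):
base 19: G→A (purine→purine, transition)
base 27: T→A (pyrimidine→purine, transversion)
base 30: A→G (purine→purine, transition)
base 34: T→A (pyrimidine→purine, transversion)

2 transitions, 2 transversions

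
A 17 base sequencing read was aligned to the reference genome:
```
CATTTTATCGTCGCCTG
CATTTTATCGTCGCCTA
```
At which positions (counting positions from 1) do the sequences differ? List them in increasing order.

17

Differences at position 17 (G→A).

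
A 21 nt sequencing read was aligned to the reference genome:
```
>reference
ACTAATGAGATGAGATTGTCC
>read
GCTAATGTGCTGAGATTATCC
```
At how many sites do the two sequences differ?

4

Comparing position by position, 4 sites differ: 1 (A/G), 8 (A/T), 10 (A/C), 18 (G/A).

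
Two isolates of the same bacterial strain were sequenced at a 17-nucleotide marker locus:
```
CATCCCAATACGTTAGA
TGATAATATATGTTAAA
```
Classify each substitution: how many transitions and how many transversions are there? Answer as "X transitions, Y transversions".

5 transitions, 4 transversions

Transitions (purine↔purine or pyrimidine↔pyrimidine): 1 C→T, 2 A→G, 4 C→T, 11 C→T, 16 G→A.
Transversions (purine↔pyrimidine): 3 T→A, 5 C→A, 6 C→A, 7 A→T.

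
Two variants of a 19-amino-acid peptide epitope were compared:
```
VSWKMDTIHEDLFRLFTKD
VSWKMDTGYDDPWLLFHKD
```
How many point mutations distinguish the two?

7

Comparing position by position, 7 positions differ: 8 (I/G), 9 (H/Y), 10 (E/D), 12 (L/P), 13 (F/W), 14 (R/L), 17 (T/H).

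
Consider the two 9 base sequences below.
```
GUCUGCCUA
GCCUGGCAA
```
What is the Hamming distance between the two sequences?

Mismatches (1-based): position 2: U→C; position 6: C→G; position 8: U→A.

3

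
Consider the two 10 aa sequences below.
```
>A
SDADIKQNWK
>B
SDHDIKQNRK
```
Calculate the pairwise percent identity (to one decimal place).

80.0%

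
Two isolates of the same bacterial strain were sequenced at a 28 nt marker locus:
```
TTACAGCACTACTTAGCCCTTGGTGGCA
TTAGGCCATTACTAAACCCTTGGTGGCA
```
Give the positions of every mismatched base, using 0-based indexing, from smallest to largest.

Scanning 0-based: 3: C/G; 4: A/G; 5: G/C; 8: C/T; 13: T/A; 15: G/A.

3, 4, 5, 8, 13, 15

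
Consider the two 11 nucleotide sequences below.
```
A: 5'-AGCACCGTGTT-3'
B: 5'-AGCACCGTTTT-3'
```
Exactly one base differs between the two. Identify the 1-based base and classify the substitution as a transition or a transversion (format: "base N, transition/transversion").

base 9, transversion

The sequences differ only at base 9: G→T (purine→pyrimidine), a transversion.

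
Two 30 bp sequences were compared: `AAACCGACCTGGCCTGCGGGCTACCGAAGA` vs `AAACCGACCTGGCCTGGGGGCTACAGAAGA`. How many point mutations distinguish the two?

The sequences differ at bases 17, 25 (1-based) — 2 in total.

2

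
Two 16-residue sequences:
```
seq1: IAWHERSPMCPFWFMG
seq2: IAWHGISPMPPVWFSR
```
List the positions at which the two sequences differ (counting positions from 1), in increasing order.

Scanning 1-based: 5: E/G; 6: R/I; 10: C/P; 12: F/V; 15: M/S; 16: G/R.

5, 6, 10, 12, 15, 16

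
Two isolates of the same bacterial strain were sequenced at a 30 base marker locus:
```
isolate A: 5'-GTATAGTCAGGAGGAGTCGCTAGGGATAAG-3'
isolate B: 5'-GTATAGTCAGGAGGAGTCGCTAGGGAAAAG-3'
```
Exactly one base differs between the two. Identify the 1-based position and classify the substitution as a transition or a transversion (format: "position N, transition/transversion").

position 27, transversion

Position 27 changes T→A. T is a pyrimidine and A is a purine, so this is a transversion.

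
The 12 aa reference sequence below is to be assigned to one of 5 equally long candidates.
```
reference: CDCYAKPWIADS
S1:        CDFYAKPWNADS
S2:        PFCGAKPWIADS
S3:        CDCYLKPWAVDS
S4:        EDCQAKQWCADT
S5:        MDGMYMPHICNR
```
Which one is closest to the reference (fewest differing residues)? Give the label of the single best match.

S1

Hamming distances to reference — S1: 2; S2: 3; S3: 3; S4: 5; S5: 9.
Smallest is S1 with 2 mismatches.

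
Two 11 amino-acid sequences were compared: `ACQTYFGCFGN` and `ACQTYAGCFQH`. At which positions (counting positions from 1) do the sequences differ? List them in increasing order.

6, 10, 11

Scanning 1-based: 6: F/A; 10: G/Q; 11: N/H.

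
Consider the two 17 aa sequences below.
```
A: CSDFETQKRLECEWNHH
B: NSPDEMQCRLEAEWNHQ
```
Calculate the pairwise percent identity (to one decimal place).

7 positions differ (1, 3, 4, 6, 8, 12, 17), so 10 of 17 match: 10/17 = 58.82%.

58.8%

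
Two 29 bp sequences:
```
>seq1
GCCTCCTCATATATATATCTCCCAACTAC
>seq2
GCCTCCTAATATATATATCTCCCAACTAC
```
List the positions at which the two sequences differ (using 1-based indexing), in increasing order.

8

Differences at position 8 (C→A).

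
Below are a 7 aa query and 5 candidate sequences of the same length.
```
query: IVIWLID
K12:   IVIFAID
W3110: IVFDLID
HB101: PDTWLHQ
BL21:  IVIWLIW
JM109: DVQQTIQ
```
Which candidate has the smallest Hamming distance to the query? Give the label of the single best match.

Hamming distances to query — K12: 2; W3110: 2; HB101: 5; BL21: 1; JM109: 5.
Smallest is BL21 with 1 mismatch.

BL21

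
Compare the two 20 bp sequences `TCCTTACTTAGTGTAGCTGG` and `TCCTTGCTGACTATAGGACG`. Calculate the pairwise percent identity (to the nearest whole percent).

65%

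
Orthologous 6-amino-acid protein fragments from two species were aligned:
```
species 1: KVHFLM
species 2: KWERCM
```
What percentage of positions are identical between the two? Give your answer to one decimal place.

Mismatches at positions 2, 3, 4, 5 (1-based): 4 of 6.
Identical positions: 2/6 = 33.33% → 33.3%.

33.3%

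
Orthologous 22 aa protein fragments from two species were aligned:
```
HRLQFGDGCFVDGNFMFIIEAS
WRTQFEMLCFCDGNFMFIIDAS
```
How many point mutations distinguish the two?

The sequences differ at residues 1, 3, 6, 7, 8, 11, 20 (1-based) — 7 in total.

7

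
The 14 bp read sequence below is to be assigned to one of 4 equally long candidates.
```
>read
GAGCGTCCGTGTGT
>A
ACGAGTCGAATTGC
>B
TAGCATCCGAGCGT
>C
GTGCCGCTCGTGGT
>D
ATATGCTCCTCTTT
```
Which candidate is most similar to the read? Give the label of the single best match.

B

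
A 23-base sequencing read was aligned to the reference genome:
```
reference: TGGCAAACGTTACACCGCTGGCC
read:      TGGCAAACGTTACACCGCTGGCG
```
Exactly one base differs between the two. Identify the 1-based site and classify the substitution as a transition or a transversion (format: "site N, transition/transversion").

The sequences differ only at site 23: C→G (pyrimidine→purine), a transversion.

site 23, transversion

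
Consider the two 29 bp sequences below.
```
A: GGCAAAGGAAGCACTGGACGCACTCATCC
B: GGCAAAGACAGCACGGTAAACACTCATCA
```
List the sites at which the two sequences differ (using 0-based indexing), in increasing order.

7, 8, 14, 16, 18, 19, 28

Differences at site 7 (G→A), site 8 (A→C), site 14 (T→G), site 16 (G→T), site 18 (C→A), site 19 (G→A), site 28 (C→A).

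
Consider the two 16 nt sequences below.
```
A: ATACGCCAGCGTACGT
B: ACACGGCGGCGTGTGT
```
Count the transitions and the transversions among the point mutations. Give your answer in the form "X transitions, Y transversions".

4 transitions, 1 transversion

Mismatches (1-based):
base 2: T→C (pyrimidine→pyrimidine, transition)
base 6: C→G (pyrimidine→purine, transversion)
base 8: A→G (purine→purine, transition)
base 13: A→G (purine→purine, transition)
base 14: C→T (pyrimidine→pyrimidine, transition)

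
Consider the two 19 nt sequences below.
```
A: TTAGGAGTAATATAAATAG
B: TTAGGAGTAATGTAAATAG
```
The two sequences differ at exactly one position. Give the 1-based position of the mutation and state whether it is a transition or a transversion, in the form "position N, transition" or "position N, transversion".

position 12, transition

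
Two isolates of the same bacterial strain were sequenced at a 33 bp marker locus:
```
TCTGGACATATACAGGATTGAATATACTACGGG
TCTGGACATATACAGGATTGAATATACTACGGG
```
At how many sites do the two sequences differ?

No positions differ; the sequences are identical.

0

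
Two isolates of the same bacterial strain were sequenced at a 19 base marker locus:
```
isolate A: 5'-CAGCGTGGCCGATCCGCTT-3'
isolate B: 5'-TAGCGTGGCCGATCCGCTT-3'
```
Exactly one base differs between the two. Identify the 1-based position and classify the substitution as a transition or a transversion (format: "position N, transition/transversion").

position 1, transition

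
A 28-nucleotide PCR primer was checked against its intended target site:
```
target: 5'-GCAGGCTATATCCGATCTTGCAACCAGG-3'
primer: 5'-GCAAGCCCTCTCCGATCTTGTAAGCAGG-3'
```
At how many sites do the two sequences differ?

6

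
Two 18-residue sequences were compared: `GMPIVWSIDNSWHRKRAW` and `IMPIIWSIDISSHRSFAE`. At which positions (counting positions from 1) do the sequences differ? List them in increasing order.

Scanning 1-based: 1: G/I; 5: V/I; 10: N/I; 12: W/S; 15: K/S; 16: R/F; 18: W/E.

1, 5, 10, 12, 15, 16, 18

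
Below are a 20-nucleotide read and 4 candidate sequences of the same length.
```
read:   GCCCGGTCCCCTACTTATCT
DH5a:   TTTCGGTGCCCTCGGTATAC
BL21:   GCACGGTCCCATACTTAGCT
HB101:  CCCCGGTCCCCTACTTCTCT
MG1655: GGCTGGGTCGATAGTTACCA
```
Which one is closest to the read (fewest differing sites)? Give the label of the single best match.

Hamming distances to read — DH5a: 9; BL21: 3; HB101: 2; MG1655: 9.
Smallest is HB101 with 2 mismatches.

HB101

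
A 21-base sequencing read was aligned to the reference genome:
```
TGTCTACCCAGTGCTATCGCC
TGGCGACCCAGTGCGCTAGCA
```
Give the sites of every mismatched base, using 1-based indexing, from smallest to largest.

Scanning 1-based: 3: T/G; 5: T/G; 15: T/G; 16: A/C; 18: C/A; 21: C/A.

3, 5, 15, 16, 18, 21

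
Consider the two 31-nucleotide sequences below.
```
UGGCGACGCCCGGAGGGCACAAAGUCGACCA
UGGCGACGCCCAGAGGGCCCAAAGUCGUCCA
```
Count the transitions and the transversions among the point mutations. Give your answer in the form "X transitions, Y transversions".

Transitions (purine↔purine or pyrimidine↔pyrimidine): 12 G→A.
Transversions (purine↔pyrimidine): 19 A→C, 28 A→U.

1 transition, 2 transversions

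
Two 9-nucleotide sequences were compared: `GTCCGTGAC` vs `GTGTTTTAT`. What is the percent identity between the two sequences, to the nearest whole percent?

44%

5 positions differ (3, 4, 5, 7, 9), so 4 of 9 match: 4/9 = 44.44%.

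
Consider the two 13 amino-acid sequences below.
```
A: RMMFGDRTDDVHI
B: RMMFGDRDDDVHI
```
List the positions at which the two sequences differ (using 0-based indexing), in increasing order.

7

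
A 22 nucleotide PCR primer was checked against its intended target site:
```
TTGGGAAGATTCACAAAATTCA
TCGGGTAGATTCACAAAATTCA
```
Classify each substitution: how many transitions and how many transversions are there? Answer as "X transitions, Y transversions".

1 transition, 1 transversion

Transitions (purine↔purine or pyrimidine↔pyrimidine): 2 T→C.
Transversions (purine↔pyrimidine): 6 A→T.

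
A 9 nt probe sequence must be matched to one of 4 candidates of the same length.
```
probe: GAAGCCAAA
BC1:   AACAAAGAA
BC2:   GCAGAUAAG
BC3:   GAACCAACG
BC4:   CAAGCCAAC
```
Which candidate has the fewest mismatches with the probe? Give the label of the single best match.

BC4

Hamming distances to probe — BC1: 6; BC2: 4; BC3: 4; BC4: 2.
Smallest is BC4 with 2 mismatches.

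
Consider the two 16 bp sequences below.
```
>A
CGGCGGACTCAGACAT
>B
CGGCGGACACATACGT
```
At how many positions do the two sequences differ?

Comparing position by position, 3 positions differ: 9 (T/A), 12 (G/T), 15 (A/G).

3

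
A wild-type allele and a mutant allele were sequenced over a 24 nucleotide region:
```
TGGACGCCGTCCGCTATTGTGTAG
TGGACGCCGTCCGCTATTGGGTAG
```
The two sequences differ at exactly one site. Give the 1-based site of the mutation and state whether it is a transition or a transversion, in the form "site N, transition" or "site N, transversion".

site 20, transversion

The sequences differ only at site 20: T→G (pyrimidine→purine), a transversion.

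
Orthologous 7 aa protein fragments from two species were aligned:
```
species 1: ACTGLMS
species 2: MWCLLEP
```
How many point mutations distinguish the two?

6

Mismatches (1-based): position 1: A→M; position 2: C→W; position 3: T→C; position 4: G→L; position 6: M→E; position 7: S→P.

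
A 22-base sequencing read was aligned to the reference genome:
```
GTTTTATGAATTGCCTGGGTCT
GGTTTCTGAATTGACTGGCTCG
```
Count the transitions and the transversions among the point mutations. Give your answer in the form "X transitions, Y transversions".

0 transitions, 5 transversions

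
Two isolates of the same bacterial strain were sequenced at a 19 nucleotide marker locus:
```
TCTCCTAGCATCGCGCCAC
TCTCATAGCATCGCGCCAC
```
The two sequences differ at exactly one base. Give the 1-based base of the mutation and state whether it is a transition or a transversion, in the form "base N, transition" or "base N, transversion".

Base 5 changes C→A. C is a pyrimidine and A is a purine, so this is a transversion.

base 5, transversion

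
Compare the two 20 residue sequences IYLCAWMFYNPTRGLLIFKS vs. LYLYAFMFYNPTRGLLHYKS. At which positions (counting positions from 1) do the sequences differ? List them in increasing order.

1, 4, 6, 17, 18

Scanning 1-based: 1: I/L; 4: C/Y; 6: W/F; 17: I/H; 18: F/Y.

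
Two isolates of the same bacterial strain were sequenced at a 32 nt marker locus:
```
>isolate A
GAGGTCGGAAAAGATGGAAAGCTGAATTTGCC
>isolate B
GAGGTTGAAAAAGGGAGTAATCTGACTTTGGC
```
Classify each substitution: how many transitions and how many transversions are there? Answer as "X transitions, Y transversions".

Mismatches (1-based):
position 6: C→T (pyrimidine→pyrimidine, transition)
position 8: G→A (purine→purine, transition)
position 14: A→G (purine→purine, transition)
position 15: T→G (pyrimidine→purine, transversion)
position 16: G→A (purine→purine, transition)
position 18: A→T (purine→pyrimidine, transversion)
position 21: G→T (purine→pyrimidine, transversion)
position 26: A→C (purine→pyrimidine, transversion)
position 31: C→G (pyrimidine→purine, transversion)

4 transitions, 5 transversions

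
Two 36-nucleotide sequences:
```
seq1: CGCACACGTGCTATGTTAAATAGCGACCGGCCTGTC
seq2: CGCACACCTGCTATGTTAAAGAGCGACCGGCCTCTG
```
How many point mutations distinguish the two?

4

Mismatches (1-based): site 8: G→C; site 21: T→G; site 34: G→C; site 36: C→G.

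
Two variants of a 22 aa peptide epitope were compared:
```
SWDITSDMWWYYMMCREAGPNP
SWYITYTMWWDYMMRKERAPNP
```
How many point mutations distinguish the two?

Comparing position by position, 8 residues differ: 3 (D/Y), 6 (S/Y), 7 (D/T), 11 (Y/D), 15 (C/R), 16 (R/K), 18 (A/R), 19 (G/A).

8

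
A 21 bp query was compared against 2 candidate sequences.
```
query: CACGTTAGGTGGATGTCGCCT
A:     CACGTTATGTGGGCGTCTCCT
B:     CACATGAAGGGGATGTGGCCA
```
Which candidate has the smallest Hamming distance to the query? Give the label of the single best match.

A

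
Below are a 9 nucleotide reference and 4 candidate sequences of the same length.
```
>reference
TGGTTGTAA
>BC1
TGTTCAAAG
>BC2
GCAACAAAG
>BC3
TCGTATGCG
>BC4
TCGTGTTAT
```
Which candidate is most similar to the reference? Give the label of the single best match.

BC4

BC1 differs at 5 bases; BC2 differs at 8 bases; BC3 differs at 6 bases; BC4 differs at 4 bases. The closest is BC4.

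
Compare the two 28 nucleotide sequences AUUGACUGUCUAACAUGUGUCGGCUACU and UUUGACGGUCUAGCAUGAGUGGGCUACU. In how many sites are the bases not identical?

5

The sequences differ at sites 1, 7, 13, 18, 21 (1-based) — 5 in total.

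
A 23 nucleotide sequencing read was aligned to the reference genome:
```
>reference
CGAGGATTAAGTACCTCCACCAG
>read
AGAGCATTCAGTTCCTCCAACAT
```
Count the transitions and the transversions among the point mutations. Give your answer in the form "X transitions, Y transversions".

0 transitions, 6 transversions

Transitions (purine↔purine or pyrimidine↔pyrimidine): none.
Transversions (purine↔pyrimidine): 1 C→A, 5 G→C, 9 A→C, 13 A→T, 20 C→A, 23 G→T.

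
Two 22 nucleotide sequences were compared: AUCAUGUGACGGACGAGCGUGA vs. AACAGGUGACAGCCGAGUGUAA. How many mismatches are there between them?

The sequences differ at positions 2, 5, 11, 13, 18, 21 (1-based) — 6 in total.

6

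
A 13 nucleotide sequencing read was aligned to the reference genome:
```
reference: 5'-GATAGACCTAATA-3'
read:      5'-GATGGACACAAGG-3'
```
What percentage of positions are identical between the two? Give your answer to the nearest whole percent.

Mismatches at positions 4, 8, 9, 12, 13 (1-based): 5 of 13.
Identical positions: 8/13 = 61.54% → 62%.

62%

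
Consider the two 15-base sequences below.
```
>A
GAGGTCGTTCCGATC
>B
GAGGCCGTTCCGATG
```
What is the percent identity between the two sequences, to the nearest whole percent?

87%

Mismatches at positions 5, 15 (1-based): 2 of 15.
Identical positions: 13/15 = 86.67% → 87%.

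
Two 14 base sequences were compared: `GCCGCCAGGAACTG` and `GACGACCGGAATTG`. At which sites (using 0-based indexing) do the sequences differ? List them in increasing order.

Differences at site 1 (C→A), site 4 (C→A), site 6 (A→C), site 11 (C→T).

1, 4, 6, 11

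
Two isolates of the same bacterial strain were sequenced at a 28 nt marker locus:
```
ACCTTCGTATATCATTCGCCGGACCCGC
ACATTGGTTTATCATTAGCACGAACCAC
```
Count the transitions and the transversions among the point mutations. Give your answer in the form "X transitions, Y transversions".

1 transition, 7 transversions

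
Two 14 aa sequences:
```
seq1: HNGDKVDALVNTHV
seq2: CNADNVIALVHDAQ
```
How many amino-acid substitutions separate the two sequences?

8

Comparing position by position, 8 residues differ: 1 (H/C), 3 (G/A), 5 (K/N), 7 (D/I), 11 (N/H), 12 (T/D), 13 (H/A), 14 (V/Q).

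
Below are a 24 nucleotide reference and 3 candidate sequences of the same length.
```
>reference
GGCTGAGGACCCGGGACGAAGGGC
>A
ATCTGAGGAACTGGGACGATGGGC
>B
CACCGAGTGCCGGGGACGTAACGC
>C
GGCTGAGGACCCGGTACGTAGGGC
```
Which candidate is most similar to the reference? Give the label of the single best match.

C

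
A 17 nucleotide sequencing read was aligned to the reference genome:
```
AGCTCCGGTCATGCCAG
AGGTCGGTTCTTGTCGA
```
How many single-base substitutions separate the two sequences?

The sequences differ at bases 3, 6, 8, 11, 14, 16, 17 (1-based) — 7 in total.

7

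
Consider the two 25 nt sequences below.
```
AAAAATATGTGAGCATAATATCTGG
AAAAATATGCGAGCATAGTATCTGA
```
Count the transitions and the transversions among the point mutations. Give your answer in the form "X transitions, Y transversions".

Mismatches (1-based):
base 10: T→C (pyrimidine→pyrimidine, transition)
base 18: A→G (purine→purine, transition)
base 25: G→A (purine→purine, transition)

3 transitions, 0 transversions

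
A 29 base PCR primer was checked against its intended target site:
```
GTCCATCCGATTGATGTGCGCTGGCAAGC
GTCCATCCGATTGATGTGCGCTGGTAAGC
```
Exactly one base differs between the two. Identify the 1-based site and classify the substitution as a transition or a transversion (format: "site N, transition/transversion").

Site 25 changes C→T. C is a pyrimidine and T is a pyrimidine, so this is a transition.

site 25, transition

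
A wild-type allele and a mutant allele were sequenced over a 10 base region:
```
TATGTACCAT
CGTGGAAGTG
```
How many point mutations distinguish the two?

7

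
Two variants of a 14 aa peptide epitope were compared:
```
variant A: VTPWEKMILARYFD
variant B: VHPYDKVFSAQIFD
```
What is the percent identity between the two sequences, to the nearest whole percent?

8 positions differ (2, 4, 5, 7, 8, 9, 11, 12), so 6 of 14 match: 6/14 = 42.86%.

43%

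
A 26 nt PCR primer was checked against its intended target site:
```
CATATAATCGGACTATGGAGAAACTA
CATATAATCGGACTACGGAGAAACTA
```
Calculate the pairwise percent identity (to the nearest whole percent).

Mismatch at position 16 (1-based): 1 of 26.
Identical positions: 25/26 = 96.15% → 96%.

96%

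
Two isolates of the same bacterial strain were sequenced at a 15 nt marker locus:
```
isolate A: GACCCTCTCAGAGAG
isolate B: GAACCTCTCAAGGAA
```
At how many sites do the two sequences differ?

4

Mismatches (1-based): site 3: C→A; site 11: G→A; site 12: A→G; site 15: G→A.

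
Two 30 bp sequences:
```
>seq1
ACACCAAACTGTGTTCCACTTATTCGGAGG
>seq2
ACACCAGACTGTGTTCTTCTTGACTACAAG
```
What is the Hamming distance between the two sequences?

10

The sequences differ at bases 7, 17, 18, 22, 23, 24, 25, 26, 27, 29 (1-based) — 10 in total.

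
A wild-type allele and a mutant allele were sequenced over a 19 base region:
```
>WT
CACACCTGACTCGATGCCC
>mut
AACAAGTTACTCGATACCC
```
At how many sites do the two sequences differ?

5

The sequences differ at sites 1, 5, 6, 8, 16 (1-based) — 5 in total.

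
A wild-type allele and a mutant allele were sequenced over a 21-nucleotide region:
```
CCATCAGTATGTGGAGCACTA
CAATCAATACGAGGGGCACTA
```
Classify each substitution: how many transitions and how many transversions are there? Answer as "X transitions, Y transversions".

Mismatches (1-based):
base 2: C→A (pyrimidine→purine, transversion)
base 7: G→A (purine→purine, transition)
base 10: T→C (pyrimidine→pyrimidine, transition)
base 12: T→A (pyrimidine→purine, transversion)
base 15: A→G (purine→purine, transition)

3 transitions, 2 transversions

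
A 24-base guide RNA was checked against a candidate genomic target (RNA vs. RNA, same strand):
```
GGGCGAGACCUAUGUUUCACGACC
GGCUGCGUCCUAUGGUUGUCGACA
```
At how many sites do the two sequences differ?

Comparing position by position, 8 sites differ: 3 (G/C), 4 (C/U), 6 (A/C), 8 (A/U), 15 (U/G), 18 (C/G), 19 (A/U), 24 (C/A).

8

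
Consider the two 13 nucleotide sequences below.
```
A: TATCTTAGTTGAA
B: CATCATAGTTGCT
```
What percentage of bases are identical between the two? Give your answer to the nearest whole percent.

69%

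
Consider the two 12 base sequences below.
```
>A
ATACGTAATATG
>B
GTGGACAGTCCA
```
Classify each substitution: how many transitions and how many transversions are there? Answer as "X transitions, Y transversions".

Transitions (purine↔purine or pyrimidine↔pyrimidine): 1 A→G, 3 A→G, 5 G→A, 6 T→C, 8 A→G, 11 T→C, 12 G→A.
Transversions (purine↔pyrimidine): 4 C→G, 10 A→C.

7 transitions, 2 transversions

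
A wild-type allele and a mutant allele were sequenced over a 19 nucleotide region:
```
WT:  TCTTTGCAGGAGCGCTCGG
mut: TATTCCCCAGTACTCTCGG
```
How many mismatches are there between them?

8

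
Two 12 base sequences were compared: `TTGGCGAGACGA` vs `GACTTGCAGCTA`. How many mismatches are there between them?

Comparing position by position, 9 sites differ: 1 (T/G), 2 (T/A), 3 (G/C), 4 (G/T), 5 (C/T), 7 (A/C), 8 (G/A), 9 (A/G), 11 (G/T).

9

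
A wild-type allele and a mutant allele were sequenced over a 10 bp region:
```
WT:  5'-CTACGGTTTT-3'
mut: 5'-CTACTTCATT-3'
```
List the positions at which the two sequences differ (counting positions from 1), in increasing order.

5, 6, 7, 8

Differences at position 5 (G→T), position 6 (G→T), position 7 (T→C), position 8 (T→A).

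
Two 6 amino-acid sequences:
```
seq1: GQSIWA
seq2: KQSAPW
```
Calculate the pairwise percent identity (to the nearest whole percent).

33%

Mismatches at positions 1, 4, 5, 6 (1-based): 4 of 6.
Identical positions: 2/6 = 33.33% → 33%.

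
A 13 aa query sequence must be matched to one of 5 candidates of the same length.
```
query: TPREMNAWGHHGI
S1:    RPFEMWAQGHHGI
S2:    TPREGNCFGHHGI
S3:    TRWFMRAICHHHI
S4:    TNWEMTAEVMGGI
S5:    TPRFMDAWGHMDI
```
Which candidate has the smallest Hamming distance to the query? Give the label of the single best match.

S2

Hamming distances to query — S1: 4; S2: 3; S3: 7; S4: 7; S5: 4.
Smallest is S2 with 3 mismatches.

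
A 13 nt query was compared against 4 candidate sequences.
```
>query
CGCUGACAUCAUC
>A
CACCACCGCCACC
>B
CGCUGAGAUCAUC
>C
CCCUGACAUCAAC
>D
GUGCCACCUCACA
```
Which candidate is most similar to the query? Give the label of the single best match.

A differs at 7 positions; B differs at 1 position; C differs at 2 positions; D differs at 8 positions. The closest is B.

B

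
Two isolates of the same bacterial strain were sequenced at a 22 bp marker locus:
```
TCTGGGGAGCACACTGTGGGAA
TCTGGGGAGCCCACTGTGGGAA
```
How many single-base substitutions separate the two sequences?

Comparing position by position, 1 base differs: 11 (A/C).

1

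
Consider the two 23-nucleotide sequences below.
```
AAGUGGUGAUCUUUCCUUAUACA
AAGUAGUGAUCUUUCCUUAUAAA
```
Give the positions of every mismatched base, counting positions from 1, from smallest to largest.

5, 22

Differences at position 5 (G→A), position 22 (C→A).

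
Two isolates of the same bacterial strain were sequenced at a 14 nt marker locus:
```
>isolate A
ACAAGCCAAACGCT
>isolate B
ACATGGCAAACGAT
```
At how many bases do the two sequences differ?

Comparing position by position, 3 bases differ: 4 (A/T), 6 (C/G), 13 (C/A).

3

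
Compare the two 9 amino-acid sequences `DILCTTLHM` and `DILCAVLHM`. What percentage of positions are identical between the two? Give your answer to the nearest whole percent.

Mismatches at positions 5, 6 (1-based): 2 of 9.
Identical positions: 7/9 = 77.78% → 78%.

78%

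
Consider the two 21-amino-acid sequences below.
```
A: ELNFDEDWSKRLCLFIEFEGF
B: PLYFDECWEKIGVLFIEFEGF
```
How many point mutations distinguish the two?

7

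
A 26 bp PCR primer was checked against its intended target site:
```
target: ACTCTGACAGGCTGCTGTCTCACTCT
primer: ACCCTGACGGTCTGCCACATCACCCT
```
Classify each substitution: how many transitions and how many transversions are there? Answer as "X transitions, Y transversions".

Transitions (purine↔purine or pyrimidine↔pyrimidine): 3 T→C, 9 A→G, 16 T→C, 17 G→A, 18 T→C, 24 T→C.
Transversions (purine↔pyrimidine): 11 G→T, 19 C→A.

6 transitions, 2 transversions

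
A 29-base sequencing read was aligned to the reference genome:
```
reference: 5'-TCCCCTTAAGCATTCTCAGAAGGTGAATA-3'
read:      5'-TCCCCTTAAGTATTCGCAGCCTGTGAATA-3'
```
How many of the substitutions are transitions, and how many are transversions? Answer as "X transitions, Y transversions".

Transitions (purine↔purine or pyrimidine↔pyrimidine): 11 C→T.
Transversions (purine↔pyrimidine): 16 T→G, 20 A→C, 21 A→C, 22 G→T.

1 transition, 4 transversions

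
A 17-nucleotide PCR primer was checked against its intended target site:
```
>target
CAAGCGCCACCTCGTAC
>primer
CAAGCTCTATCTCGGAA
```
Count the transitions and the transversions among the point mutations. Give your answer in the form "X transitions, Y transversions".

Transitions (purine↔purine or pyrimidine↔pyrimidine): 8 C→T, 10 C→T.
Transversions (purine↔pyrimidine): 6 G→T, 15 T→G, 17 C→A.

2 transitions, 3 transversions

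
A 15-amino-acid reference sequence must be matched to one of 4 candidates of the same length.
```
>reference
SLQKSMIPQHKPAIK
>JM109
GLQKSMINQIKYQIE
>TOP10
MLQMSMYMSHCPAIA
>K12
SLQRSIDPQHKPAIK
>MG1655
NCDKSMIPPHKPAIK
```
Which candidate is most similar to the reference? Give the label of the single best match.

Hamming distances to reference — JM109: 6; TOP10: 7; K12: 3; MG1655: 4.
Smallest is K12 with 3 mismatches.

K12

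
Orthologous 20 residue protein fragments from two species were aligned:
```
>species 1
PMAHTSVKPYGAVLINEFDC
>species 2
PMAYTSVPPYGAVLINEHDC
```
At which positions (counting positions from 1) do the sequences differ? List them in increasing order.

4, 8, 18

Scanning 1-based: 4: H/Y; 8: K/P; 18: F/H.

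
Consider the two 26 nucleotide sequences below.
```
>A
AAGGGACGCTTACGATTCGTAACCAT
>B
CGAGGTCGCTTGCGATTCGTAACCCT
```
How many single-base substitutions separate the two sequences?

6

The sequences differ at sites 1, 2, 3, 6, 12, 25 (1-based) — 6 in total.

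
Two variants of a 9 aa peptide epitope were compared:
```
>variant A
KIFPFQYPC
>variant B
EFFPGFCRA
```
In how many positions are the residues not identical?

Mismatches (1-based): position 1: K→E; position 2: I→F; position 5: F→G; position 6: Q→F; position 7: Y→C; position 8: P→R; position 9: C→A.

7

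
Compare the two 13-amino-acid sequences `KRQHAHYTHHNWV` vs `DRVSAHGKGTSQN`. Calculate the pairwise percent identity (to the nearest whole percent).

23%

Mismatches at positions 1, 3, 4, 7, 8, 9, 10, 11, 12, 13 (1-based): 10 of 13.
Identical positions: 3/13 = 23.08% → 23%.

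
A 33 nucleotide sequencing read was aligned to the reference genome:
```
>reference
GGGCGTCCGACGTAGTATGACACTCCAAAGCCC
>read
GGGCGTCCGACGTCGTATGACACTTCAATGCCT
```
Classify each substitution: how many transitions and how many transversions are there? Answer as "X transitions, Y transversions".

2 transitions, 2 transversions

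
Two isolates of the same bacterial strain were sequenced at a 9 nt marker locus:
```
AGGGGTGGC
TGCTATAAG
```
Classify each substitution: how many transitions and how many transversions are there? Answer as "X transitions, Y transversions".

Transitions (purine↔purine or pyrimidine↔pyrimidine): 5 G→A, 7 G→A, 8 G→A.
Transversions (purine↔pyrimidine): 1 A→T, 3 G→C, 4 G→T, 9 C→G.

3 transitions, 4 transversions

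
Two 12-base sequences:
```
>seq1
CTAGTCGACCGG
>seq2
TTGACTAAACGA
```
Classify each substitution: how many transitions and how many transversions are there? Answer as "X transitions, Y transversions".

Transitions (purine↔purine or pyrimidine↔pyrimidine): 1 C→T, 3 A→G, 4 G→A, 5 T→C, 6 C→T, 7 G→A, 12 G→A.
Transversions (purine↔pyrimidine): 9 C→A.

7 transitions, 1 transversion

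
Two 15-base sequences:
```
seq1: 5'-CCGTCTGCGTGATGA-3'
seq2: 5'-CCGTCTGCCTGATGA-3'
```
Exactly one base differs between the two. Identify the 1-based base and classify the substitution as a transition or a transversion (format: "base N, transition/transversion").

The sequences differ only at base 9: G→C (purine→pyrimidine), a transversion.

base 9, transversion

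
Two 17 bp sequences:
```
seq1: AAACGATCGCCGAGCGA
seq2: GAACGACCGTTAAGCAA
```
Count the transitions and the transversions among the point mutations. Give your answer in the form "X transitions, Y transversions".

6 transitions, 0 transversions

Mismatches (1-based):
site 1: A→G (purine→purine, transition)
site 7: T→C (pyrimidine→pyrimidine, transition)
site 10: C→T (pyrimidine→pyrimidine, transition)
site 11: C→T (pyrimidine→pyrimidine, transition)
site 12: G→A (purine→purine, transition)
site 16: G→A (purine→purine, transition)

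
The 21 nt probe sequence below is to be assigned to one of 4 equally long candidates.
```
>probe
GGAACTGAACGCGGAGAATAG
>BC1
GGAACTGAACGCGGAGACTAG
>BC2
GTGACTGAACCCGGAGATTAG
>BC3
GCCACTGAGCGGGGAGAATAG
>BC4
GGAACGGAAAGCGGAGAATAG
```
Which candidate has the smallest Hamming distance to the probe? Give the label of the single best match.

BC1 differs at 1 base; BC2 differs at 4 bases; BC3 differs at 4 bases; BC4 differs at 2 bases. The closest is BC1.

BC1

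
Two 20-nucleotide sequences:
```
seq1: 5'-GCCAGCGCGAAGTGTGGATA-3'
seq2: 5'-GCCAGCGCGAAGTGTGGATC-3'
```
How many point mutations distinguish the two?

The sequences differ at positions 20 (1-based) — 1 in total.

1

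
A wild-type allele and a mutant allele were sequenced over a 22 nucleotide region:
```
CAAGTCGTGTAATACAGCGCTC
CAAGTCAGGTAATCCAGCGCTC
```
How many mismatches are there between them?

Comparing position by position, 3 sites differ: 7 (G/A), 8 (T/G), 14 (A/C).

3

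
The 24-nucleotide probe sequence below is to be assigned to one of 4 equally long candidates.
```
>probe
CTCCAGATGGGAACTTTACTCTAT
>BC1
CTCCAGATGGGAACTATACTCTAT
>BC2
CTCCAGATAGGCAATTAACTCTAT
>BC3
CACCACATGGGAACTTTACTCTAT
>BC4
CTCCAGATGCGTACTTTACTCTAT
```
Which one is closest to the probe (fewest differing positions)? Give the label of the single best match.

BC1

Hamming distances to probe — BC1: 1; BC2: 4; BC3: 2; BC4: 2.
Smallest is BC1 with 1 mismatch.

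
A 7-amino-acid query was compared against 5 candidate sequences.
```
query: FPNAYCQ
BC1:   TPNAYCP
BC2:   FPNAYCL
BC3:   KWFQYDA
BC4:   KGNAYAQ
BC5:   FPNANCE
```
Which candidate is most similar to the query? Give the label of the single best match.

BC1 differs at 2 positions; BC2 differs at 1 position; BC3 differs at 6 positions; BC4 differs at 3 positions; BC5 differs at 2 positions. The closest is BC2.

BC2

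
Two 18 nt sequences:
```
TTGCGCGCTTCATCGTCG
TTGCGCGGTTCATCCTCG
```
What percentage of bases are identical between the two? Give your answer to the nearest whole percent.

Mismatches at positions 8, 15 (1-based): 2 of 18.
Identical positions: 16/18 = 88.89% → 89%.

89%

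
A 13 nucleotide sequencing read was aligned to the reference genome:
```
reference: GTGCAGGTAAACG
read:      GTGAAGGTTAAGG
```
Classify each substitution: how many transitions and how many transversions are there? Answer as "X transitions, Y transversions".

Mismatches (1-based):
position 4: C→A (pyrimidine→purine, transversion)
position 9: A→T (purine→pyrimidine, transversion)
position 12: C→G (pyrimidine→purine, transversion)

0 transitions, 3 transversions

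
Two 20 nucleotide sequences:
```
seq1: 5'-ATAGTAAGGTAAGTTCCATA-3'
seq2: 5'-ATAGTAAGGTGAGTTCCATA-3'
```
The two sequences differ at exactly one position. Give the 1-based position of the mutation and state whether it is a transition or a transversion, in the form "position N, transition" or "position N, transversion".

The sequences differ only at position 11: A→G (purine→purine), a transition.

position 11, transition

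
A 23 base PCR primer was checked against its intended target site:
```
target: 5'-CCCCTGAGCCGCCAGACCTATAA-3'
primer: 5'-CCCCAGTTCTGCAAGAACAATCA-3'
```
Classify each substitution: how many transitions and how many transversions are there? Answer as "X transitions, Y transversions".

1 transition, 7 transversions

Mismatches (1-based):
base 5: T→A (pyrimidine→purine, transversion)
base 7: A→T (purine→pyrimidine, transversion)
base 8: G→T (purine→pyrimidine, transversion)
base 10: C→T (pyrimidine→pyrimidine, transition)
base 13: C→A (pyrimidine→purine, transversion)
base 17: C→A (pyrimidine→purine, transversion)
base 19: T→A (pyrimidine→purine, transversion)
base 22: A→C (purine→pyrimidine, transversion)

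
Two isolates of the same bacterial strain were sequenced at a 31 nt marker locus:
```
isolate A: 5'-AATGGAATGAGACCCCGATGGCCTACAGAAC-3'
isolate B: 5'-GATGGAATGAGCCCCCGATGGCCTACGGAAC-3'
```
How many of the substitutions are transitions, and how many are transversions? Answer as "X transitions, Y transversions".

2 transitions, 1 transversion

Mismatches (1-based):
site 1: A→G (purine→purine, transition)
site 12: A→C (purine→pyrimidine, transversion)
site 27: A→G (purine→purine, transition)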